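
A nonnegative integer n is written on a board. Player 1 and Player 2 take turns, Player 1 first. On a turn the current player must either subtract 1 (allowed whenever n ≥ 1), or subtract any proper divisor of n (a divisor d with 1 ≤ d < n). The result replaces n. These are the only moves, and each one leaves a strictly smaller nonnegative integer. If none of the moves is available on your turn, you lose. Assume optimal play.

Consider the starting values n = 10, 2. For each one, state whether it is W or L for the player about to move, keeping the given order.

Build the W/L table. Terminal = L. A non-terminal position is W if it has a move to some L; otherwise it is L.
n=0: no move → L
n=1: →0(L), so W
n=2: →1(W) only, which is W, so L
n=3: →2(L), so W
n=4: →2(L), so W
n=5: →4(W) only, which is W, so L
n=6: →5(L), so W
n=7: →6(W) only, which is W, so L
n=8: →7(L), so W
n=9: →6(W), 8(W) — all W, so L
n=10: →5(L), so W

10: W, 2: L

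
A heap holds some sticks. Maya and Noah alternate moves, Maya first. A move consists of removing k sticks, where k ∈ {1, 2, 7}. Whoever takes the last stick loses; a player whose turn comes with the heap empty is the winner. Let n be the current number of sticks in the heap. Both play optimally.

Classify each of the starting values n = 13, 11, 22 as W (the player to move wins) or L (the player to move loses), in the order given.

13: L, 11: W, 22: L

Work bottom-up. With no move the player to move wins. Otherwise the position is W if at least one move leads to an L position for the opponent, and L if every move leads to a W.
n=0: no move; the opponent has just taken the last stick and therefore loses → W
n=1: the only move is to 0(W), a W ⇒ L
n=2: can move to 1, which is L ⇒ W
n=3: can move to 1, which is L ⇒ W
n=4: moves to 3(W), 2(W); every one is W ⇒ L
n=5: can move to 4, which is L ⇒ W
n=6: can move to 4, which is L ⇒ W
n=7: moves to 6(W), 5(W), 0(W); every one is W ⇒ L
n=8: can move to 7, which is L ⇒ W
n=9: can move to 7, which is L ⇒ W
n=10: moves to 9(W), 8(W), 3(W); every one is W ⇒ L
n=11: can move to 10, which is L ⇒ W
n=12: can move to 10, which is L ⇒ W
n=13: moves to 12(W), 11(W), 6(W); every one is W ⇒ L
n=14: can move to 13, which is L ⇒ W
n=15: can move to 13, which is L ⇒ W
n=16: moves to 15(W), 14(W), 9(W); every one is W ⇒ L
n=17: can move to 16, which is L ⇒ W
n=18: can move to 16, which is L ⇒ W
n=19: moves to 18(W), 17(W), 12(W); every one is W ⇒ L
n=20: can move to 19, which is L ⇒ W
n=21: can move to 19, which is L ⇒ W
n=22: moves to 21(W), 20(W), 15(W); every one is W ⇒ L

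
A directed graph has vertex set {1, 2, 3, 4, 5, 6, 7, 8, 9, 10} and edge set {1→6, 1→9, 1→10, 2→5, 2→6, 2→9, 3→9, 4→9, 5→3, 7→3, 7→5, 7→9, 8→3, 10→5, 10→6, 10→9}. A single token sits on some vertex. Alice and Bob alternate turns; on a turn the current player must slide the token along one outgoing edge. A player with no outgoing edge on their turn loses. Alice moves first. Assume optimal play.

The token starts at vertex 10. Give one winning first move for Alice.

Positions with no move are L. A position that does have a move is losing for the player to move precisely when every available move leads to a winning position for the opponent. Fill in the labels:
Every edge goes from a vertex to one that appears earlier in the order 9, 6, 3, 5, 8, 4, 7, 10, 2, 1, so processing vertices in that order labels each vertex after all of its successors.
9: no outgoing edge → L
6: no outgoing edge → L
3: can move to 9, which is L ⇒ W
5: the only move is to 3(W), a W ⇒ L
8: the only move is to 3(W), a W ⇒ L
4: can move to 9, which is L ⇒ W
7: can move to 5, which is L ⇒ W
10: can move to 5, which is L ⇒ W
2: can move to 5, which is L ⇒ W
1: can move to 6, which is L ⇒ W
From 10, the L positions reachable in one move are: 5, 6, 9. Any move reaching one of these is winning.

Move to 5.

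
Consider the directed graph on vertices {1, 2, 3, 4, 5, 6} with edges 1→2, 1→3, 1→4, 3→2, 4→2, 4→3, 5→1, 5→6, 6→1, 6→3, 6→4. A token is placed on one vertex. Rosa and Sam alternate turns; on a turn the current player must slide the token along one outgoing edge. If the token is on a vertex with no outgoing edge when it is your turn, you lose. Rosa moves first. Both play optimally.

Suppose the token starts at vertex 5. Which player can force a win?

Rosa wins.

Label each position W (a win for the player to move) or L (a loss). A position with no legal move is L; any other position is W exactly when some move reaches an L, and L when every move reaches a W.
Every edge goes from a vertex to one that appears earlier in the order 2, 3, 4, 1, 6, 5, so processing vertices in that order labels each vertex after all of its successors.
2: no outgoing edge → L
3: can move to 2, which is L ⇒ W
4: can move to 2, which is L ⇒ W
1: can move to 2, which is L ⇒ W
6: moves to 1(W), 4(W), 3(W); every one is W ⇒ L
5: can move to 6, which is L ⇒ W
The starting position 5 is W: Rosa should move to 6, handing over an L position.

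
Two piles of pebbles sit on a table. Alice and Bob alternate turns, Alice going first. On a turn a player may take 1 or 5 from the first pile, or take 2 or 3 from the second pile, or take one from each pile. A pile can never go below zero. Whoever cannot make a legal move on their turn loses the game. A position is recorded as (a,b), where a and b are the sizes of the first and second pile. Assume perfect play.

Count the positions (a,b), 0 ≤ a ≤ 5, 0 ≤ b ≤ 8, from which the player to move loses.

Classify positions by backward induction: terminal positions (no move available) are L. From any other position, the mover wins iff some move reaches an L.
Every move lowers a or b (never raises either), so fill the grid row by row in increasing a, and left to right within a row: each cell's successors are then already labelled.
      b=0  b=1  b=2  b=3  b=4  b=5  b=6  b=7  b=8
a=0:    L    L    W    W    W    L    L    W    W
a=1:    W    W    W    L    L    W    W    W    L
a=2:    L    L    W    W    W    W    L    L    W
a=3:    W    W    W    L    L    W    W    W    W
a=4:    L    L    W    W    W    W    L    L    W
a=5:    W    W    W    L    L    W    W    W    W
Cells with no legal move (terminal, hence L): (0,0), (0,1).
The remaining L cells, each justified by listing all of its moves:
(0,5): only reaches (0,3)(W), (0,2)(W), all W → L
(0,6): only reaches (0,4)(W), (0,3)(W), all W → L
(1,3): only reaches (0,3)(W), (1,1)(W), (1,0)(W), (0,2)(W), all W → L
(1,4): only reaches (0,4)(W), (1,2)(W), (1,1)(W), (0,3)(W), all W → L
(1,8): only reaches (0,8)(W), (1,6)(W), (1,5)(W), (0,7)(W), all W → L
(2,0): only reaches (1,0)(W), which is W → L
(2,1): only reaches (1,1)(W), (1,0)(W), all W → L
(2,6): only reaches (1,6)(W), (2,4)(W), (2,3)(W), (1,5)(W), all W → L
(2,7): only reaches (1,7)(W), (2,5)(W), (2,4)(W), (1,6)(W), all W → L
(3,3): only reaches (2,3)(W), (3,1)(W), (3,0)(W), (2,2)(W), all W → L
(3,4): only reaches (2,4)(W), (3,2)(W), (3,1)(W), (2,3)(W), all W → L
(4,0): only reaches (3,0)(W), which is W → L
(4,1): only reaches (3,1)(W), (3,0)(W), all W → L
(4,6): only reaches (3,6)(W), (4,4)(W), (4,3)(W), (3,5)(W), all W → L
(4,7): only reaches (3,7)(W), (4,5)(W), (4,4)(W), (3,6)(W), all W → L
(5,3): only reaches (4,3)(W), (0,3)(W), (5,1)(W), (5,0)(W), (4,2)(W), all W → L
(5,4): only reaches (4,4)(W), (0,4)(W), (5,2)(W), (5,1)(W), (4,3)(W), all W → L
Every other cell has at least one move into one of the L cells above, so it is W.
L cells per row: a=0: 4, a=1: 3, a=2: 4, a=3: 2, a=4: 4, a=5: 2; total 19.

19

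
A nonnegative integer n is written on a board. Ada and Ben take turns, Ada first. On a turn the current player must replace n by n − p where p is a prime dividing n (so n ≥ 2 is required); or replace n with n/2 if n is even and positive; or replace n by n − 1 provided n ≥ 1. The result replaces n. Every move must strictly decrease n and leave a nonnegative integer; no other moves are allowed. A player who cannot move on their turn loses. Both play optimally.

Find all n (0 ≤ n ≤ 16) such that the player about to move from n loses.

0, 4, 9, 14

Work bottom-up. With no move the player to move loses. Otherwise the position is W if at least one move leads to an L position for the opponent, and L if every move leads to a W.
n=0: no move → L
n=1: reaches L-position 0 → W
n=2: reaches L-position 0 → W
n=3: reaches L-position 0 → W
n=4: only reaches 2(W), 3(W), all W → L
n=5: reaches L-position 0 → W
n=6: reaches L-position 4 → W
n=7: reaches L-position 0 → W
n=8: reaches L-position 4 → W
n=9: only reaches 6(W), 8(W), all W → L
n=10: reaches L-position 9 → W
n=11: reaches L-position 0 → W
n=12: reaches L-position 9 → W
n=13: reaches L-position 0 → W
n=14: only reaches 7(W), 12(W), 13(W), all W → L
n=15: reaches L-position 14 → W
n=16: reaches L-position 14 → W
The losing starting values of n are exactly the entries labelled L in this table (4 of them).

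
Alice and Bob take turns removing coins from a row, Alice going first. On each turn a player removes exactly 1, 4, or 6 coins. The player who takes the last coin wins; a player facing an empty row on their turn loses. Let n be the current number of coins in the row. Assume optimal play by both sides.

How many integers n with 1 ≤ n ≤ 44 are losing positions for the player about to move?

Build the W/L table. Terminal = L. A non-terminal position is W if it has a move to some L; otherwise it is L.
n=0: no move → L
n=1: reaches L-position 0 → W
n=2: only reaches 1(W), which is W → L
n=3: reaches L-position 2 → W
n=4: reaches L-position 0 → W
n=5: only reaches 4(W), 1(W), all W → L
n=6: reaches L-position 5 → W
n=7: only reaches 6(W), 3(W), 1(W), all W → L
n=8: reaches L-position 7 → W
n=9: reaches L-position 5 → W
n=10: only reaches 9(W), 6(W), 4(W), all W → L
n=11: reaches L-position 10 → W
n=12: only reaches 11(W), 8(W), 6(W), all W → L
n=13: reaches L-position 12 → W
n=14: reaches L-position 10 → W
n=15: only reaches 14(W), 11(W), 9(W), all W → L
n=16: reaches L-position 15 → W
n=17: only reaches 16(W), 13(W), 11(W), all W → L
n=18: reaches L-position 17 → W
n=19: reaches L-position 15 → W
n=20: only reaches 19(W), 16(W), 14(W), all W → L
n=21: reaches L-position 20 → W
n=22: only reaches 21(W), 18(W), 16(W), all W → L
n=23: reaches L-position 22 → W
n=24: reaches L-position 20 → W
n=25: only reaches 24(W), 21(W), 19(W), all W → L
n=26: reaches L-position 25 → W
n=27: only reaches 26(W), 23(W), 21(W), all W → L
n=28: reaches L-position 27 → W
n=29: reaches L-position 25 → W
n=30: only reaches 29(W), 26(W), 24(W), all W → L
n=31: reaches L-position 30 → W
n=32: only reaches 31(W), 28(W), 26(W), all W → L
n=33: reaches L-position 32 → W
n=34: reaches L-position 30 → W
n=35: only reaches 34(W), 31(W), 29(W), all W → L
n=36: reaches L-position 35 → W
n=37: only reaches 36(W), 33(W), 31(W), all W → L
n=38: reaches L-position 37 → W
n=39: reaches L-position 35 → W
n=40: only reaches 39(W), 36(W), 34(W), all W → L
n=41: reaches L-position 40 → W
n=42: only reaches 41(W), 38(W), 36(W), all W → L
n=43: reaches L-position 42 → W
n=44: reaches L-position 40 → W
L entries with 1 ≤ n ≤ 44 (n=0 is outside the asked range and is not counted): n = 2, 5, 7, 10, 12, 15, 17, 20, 22, 25, 27, 30, 32, 35, 37, 40, 42; that makes 17.

17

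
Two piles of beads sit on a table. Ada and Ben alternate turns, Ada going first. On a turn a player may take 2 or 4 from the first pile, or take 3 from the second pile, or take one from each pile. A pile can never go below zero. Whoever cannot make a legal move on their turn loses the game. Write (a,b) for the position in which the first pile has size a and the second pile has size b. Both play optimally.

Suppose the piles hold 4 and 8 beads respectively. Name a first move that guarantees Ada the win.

Label each position W (a win for the player to move) or L (a loss). A position with no legal move is L; any other position is W exactly when some move reaches an L, and L when every move reaches a W.
No move ever increases a pile, so every position that can arise here has a ≤ 4 and b ≤ 8; it is enough to label the cells with 0 ≤ a ≤ 4 and 0 ≤ b ≤ 8.
Every move lowers a or b (never raises either), so fill the grid row by row in increasing a, and left to right within a row: each cell's successors are then already labelled.
      b=0  b=1  b=2  b=3  b=4  b=5  b=6  b=7  b=8
a=0:    L    L    L    W    W    W    L    L    L
a=1:    L    W    W    W    L    L    L    W    W
a=2:    W    W    W    L    L    W    W    W    W
a=3:    W    L    L    L    W    W    W    L    L
a=4:    W    W    W    W    W    L    W    W    W
Cells with no legal move (terminal, hence L): (0,0), (0,1), (0,2), (1,0).
The remaining L cells, each justified by listing all of its moves:
(0,6): the only move is to (0,3)(W), a W ⇒ L
(0,7): the only move is to (0,4)(W), a W ⇒ L
(0,8): the only move is to (0,5)(W), a W ⇒ L
(1,4): moves to (1,1)(W), (0,3)(W); every one is W ⇒ L
(1,5): moves to (1,2)(W), (0,4)(W); every one is W ⇒ L
(1,6): moves to (1,3)(W), (0,5)(W); every one is W ⇒ L
(2,3): moves to (0,3)(W), (2,0)(W), (1,2)(W); every one is W ⇒ L
(2,4): moves to (0,4)(W), (2,1)(W), (1,3)(W); every one is W ⇒ L
(3,1): moves to (1,1)(W), (2,0)(W); every one is W ⇒ L
(3,2): moves to (1,2)(W), (2,1)(W); every one is W ⇒ L
(3,3): moves to (1,3)(W), (3,0)(W), (2,2)(W); every one is W ⇒ L
(3,7): moves to (1,7)(W), (3,4)(W), (2,6)(W); every one is W ⇒ L
(3,8): moves to (1,8)(W), (3,5)(W), (2,7)(W); every one is W ⇒ L
(4,5): moves to (2,5)(W), (0,5)(W), (4,2)(W), (3,4)(W); every one is W ⇒ L
Every other cell has at least one move into one of the L cells above, so it is W.
From (4,8), the L positions reachable in one move are: (0,8), (4,5), (3,7). Any move reaching one of these is winning.

Move to (0,8).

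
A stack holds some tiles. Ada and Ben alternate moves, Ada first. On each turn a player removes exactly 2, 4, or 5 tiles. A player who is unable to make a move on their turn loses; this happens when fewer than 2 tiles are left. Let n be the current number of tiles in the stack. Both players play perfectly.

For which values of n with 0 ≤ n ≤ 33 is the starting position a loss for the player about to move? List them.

0, 1, 7, 8, 14, 15, 21, 22, 28, 29

Use the standard recursion: the mover loses at a terminal position; elsewhere, the mover wins exactly when some move hands the opponent an L position.
n=0: no move → L
n=1: no move → L
n=2: W (go to 0, an L position)
n=3: W (go to 1, an L position)
n=4: W (go to 0, an L position)
n=5: W (go to 1, an L position)
n=6: W (go to 1, an L position)
n=7: L (options 5(W), 3(W), 2(W) are all W)
n=8: L (options 6(W), 4(W), 3(W) are all W)
n=9: W (go to 7, an L position)
n=10: W (go to 8, an L position)
n=11: W (go to 7, an L position)
n=12: W (go to 8, an L position)
n=13: W (go to 8, an L position)
n=14: L (options 12(W), 10(W), 9(W) are all W)
n=15: L (options 13(W), 11(W), 10(W) are all W)
n=16: W (go to 14, an L position)
n=17: W (go to 15, an L position)
n=18: W (go to 14, an L position)
n=19: W (go to 15, an L position)
n=20: W (go to 15, an L position)
n=21: L (options 19(W), 17(W), 16(W) are all W)
n=22: L (options 20(W), 18(W), 17(W) are all W)
n=23: W (go to 21, an L position)
n=24: W (go to 22, an L position)
n=25: W (go to 21, an L position)
n=26: W (go to 22, an L position)
n=27: W (go to 22, an L position)
n=28: L (options 26(W), 24(W), 23(W) are all W)
n=29: L (options 27(W), 25(W), 24(W) are all W)
n=30: W (go to 28, an L position)
n=31: W (go to 29, an L position)
n=32: W (go to 28, an L position)
n=33: W (go to 29, an L position)
The losing starting values of n are exactly the entries labelled L in this table (10 of them).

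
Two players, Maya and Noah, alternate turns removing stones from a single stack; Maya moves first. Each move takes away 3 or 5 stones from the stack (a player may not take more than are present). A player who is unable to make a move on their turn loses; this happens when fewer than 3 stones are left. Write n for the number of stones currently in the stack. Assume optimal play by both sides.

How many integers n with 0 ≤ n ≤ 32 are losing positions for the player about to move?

Compute win/loss labels from the base case upward. A position with no move is L. Any other position is W if it can reach an L in one move, else L.
n=0: no move → L
n=1: no move → L
n=2: no move → L
n=3: reaches L-position 0 → W
n=4: reaches L-position 1 → W
n=5: reaches L-position 2 → W
n=6: reaches L-position 1 → W
n=7: reaches L-position 2 → W
n=8: only reaches 5(W), 3(W), all W → L
n=9: only reaches 6(W), 4(W), all W → L
n=10: only reaches 7(W), 5(W), all W → L
n=11: reaches L-position 8 → W
n=12: reaches L-position 9 → W
n=13: reaches L-position 10 → W
n=14: reaches L-position 9 → W
n=15: reaches L-position 10 → W
n=16: only reaches 13(W), 11(W), all W → L
n=17: only reaches 14(W), 12(W), all W → L
n=18: only reaches 15(W), 13(W), all W → L
n=19: reaches L-position 16 → W
n=20: reaches L-position 17 → W
n=21: reaches L-position 18 → W
n=22: reaches L-position 17 → W
n=23: reaches L-position 18 → W
n=24: only reaches 21(W), 19(W), all W → L
n=25: only reaches 22(W), 20(W), all W → L
n=26: only reaches 23(W), 21(W), all W → L
n=27: reaches L-position 24 → W
n=28: reaches L-position 25 → W
n=29: reaches L-position 26 → W
n=30: reaches L-position 25 → W
n=31: reaches L-position 26 → W
n=32: only reaches 29(W), 27(W), all W → L
L entries with 0 ≤ n ≤ 32: n = 0, 1, 2, 8, 9, 10, 16, 17, 18, 24, 25, 26, 32; that makes 13.

13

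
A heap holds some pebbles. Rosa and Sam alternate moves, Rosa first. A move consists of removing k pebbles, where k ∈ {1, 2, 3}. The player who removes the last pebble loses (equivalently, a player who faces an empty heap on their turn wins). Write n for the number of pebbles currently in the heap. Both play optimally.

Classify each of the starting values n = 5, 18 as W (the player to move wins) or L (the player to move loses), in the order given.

Label each position W (a win for the player to move) or L (a loss). A position with no legal move is W; any other position is W exactly when some move reaches an L, and L when every move reaches a W.
n=0: no move; the opponent has just taken the last pebble and therefore loses → W
n=1: →0(W) only, which is W, so L
n=2: →1(L), so W
n=3: →1(L), so W
n=4: →1(L), so W
n=5: →4(W), 3(W), 2(W) — all W, so L
n=6: →5(L), so W
n=7: →5(L), so W
n=8: →5(L), so W
n=9: →8(W), 7(W), 6(W) — all W, so L
n=10: →9(L), so W
n=11: →9(L), so W
n=12: →9(L), so W
n=13: →12(W), 11(W), 10(W) — all W, so L
n=14: →13(L), so W
n=15: →13(L), so W
n=16: →13(L), so W
n=17: →16(W), 15(W), 14(W) — all W, so L
n=18: →17(L), so W

5: L, 18: W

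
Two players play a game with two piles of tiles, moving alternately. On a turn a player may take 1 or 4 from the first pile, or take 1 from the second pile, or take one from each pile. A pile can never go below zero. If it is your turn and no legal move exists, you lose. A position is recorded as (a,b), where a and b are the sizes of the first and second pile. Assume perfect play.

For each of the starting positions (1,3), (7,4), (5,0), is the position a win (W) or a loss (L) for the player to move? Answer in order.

Classify positions by backward induction: terminal positions (no move available) are L. From any other position, the mover wins iff some move reaches an L.
No move ever increases a pile, so every position that can arise here has a ≤ 7 and b ≤ 4; it is enough to label the cells with 0 ≤ a ≤ 7 and 0 ≤ b ≤ 4.
Every move lowers a or b (never raises either), so fill the grid row by row in increasing a, and left to right within a row: each cell's successors are then already labelled.
      b=0  b=1  b=2  b=3  b=4
a=0:    L    W    L    W    L
a=1:    W    W    W    W    W
a=2:    L    W    L    W    L
a=3:    W    W    W    W    W
a=4:    W    L    W    L    W
a=5:    L    W    W    W    W
a=6:    W    W    W    L    W
a=7:    L    W    L    W    W
Cells with no legal move (terminal, hence L): (0,0).
The remaining L cells, each justified by listing all of its moves:
(0,2): the only move is to (0,1)(W), a W ⇒ L
(0,4): the only move is to (0,3)(W), a W ⇒ L
(2,0): the only move is to (1,0)(W), a W ⇒ L
(2,2): moves to (1,2)(W), (2,1)(W), (1,1)(W); every one is W ⇒ L
(2,4): moves to (1,4)(W), (2,3)(W), (1,3)(W); every one is W ⇒ L
(4,1): moves to (3,1)(W), (0,1)(W), (4,0)(W), (3,0)(W); every one is W ⇒ L
(4,3): moves to (3,3)(W), (0,3)(W), (4,2)(W), (3,2)(W); every one is W ⇒ L
(5,0): moves to (4,0)(W), (1,0)(W); every one is W ⇒ L
(6,3): moves to (5,3)(W), (2,3)(W), (6,2)(W), (5,2)(W); every one is W ⇒ L
(7,0): moves to (6,0)(W), (3,0)(W); every one is W ⇒ L
(7,2): moves to (6,2)(W), (3,2)(W), (7,1)(W), (6,1)(W); every one is W ⇒ L
Every other cell has at least one move into one of the L cells above, so it is W.
(1,3): the move to (0,2) reaches an L cell, so W
(7,4): the move to (6,3) reaches an L cell, so W
(5,0): one of the L cells justified above, so L

(1,3): W, (7,4): W, (5,0): L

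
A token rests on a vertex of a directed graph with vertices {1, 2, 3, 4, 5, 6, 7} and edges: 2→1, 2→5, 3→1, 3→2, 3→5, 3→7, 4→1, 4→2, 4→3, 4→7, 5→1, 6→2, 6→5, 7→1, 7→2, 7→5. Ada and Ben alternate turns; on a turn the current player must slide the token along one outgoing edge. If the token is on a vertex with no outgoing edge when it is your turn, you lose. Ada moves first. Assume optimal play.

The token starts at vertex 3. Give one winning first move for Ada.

Move to 1.

Positions with no move are L. A position that does have a move is losing for the player to move precisely when every available move leads to a winning position for the opponent. Fill in the labels:
Every edge goes from a vertex to one that appears earlier in the order 1, 5, 2, 7, 3, 6, 4, so processing vertices in that order labels each vertex after all of its successors.
1: no outgoing edge → L
5: reaches L-position 1 → W
2: reaches L-position 1 → W
7: reaches L-position 1 → W
3: reaches L-position 1 → W
6: only reaches 2(W), 5(W), all W → L
4: reaches L-position 1 → W
From 3, the L positions reachable in one move are: 1.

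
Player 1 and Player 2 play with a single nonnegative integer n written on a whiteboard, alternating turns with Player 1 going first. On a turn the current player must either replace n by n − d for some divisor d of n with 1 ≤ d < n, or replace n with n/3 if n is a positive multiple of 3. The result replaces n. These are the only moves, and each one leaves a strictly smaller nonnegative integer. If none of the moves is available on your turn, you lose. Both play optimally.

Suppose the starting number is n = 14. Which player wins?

Player 1 wins.

Classify positions by backward induction: terminal positions (no move available) are L. From any other position, the mover wins iff some move reaches an L.
n=0: no move → L
n=1: no move → L
n=2: →1(L), so W
n=3: →1(L), so W
n=4: →2(W), 3(W) — all W, so L
n=5: →4(L), so W
n=6: →4(L), so W
n=7: →6(W) only, which is W, so L
n=8: →4(L), so W
n=9: →3(W), 6(W), 8(W) — all W, so L
n=10: →9(L), so W
n=11: →10(W) only, which is W, so L
n=12: →4(L), so W
n=13: →12(W) only, which is W, so L
n=14: →7(L), so W
From 14 Player 1 can move to 7, reaching an L position.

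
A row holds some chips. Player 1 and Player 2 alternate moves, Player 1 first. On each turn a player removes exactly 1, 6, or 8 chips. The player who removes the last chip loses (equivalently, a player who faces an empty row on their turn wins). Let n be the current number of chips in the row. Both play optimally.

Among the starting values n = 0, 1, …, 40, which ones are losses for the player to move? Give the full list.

1, 3, 5, 8, 10, 12, 15, 17, 19, 22, 24, 26, 29, 31, 33, 36, 38, 40

Classify positions by backward induction: terminal positions (no move available) are W. From any other position, the mover wins iff some move reaches an L.
n=0: no move; the opponent has just taken the last chip and therefore loses → W
n=1: →0(W) only, which is W, so L
n=2: →1(L), so W
n=3: →2(W) only, which is W, so L
n=4: →3(L), so W
n=5: →4(W) only, which is W, so L
n=6: →5(L), so W
n=7: →1(L), so W
n=8: →7(W), 2(W), 0(W) — all W, so L
n=9: →8(L), so W
n=10: →9(W), 4(W), 2(W) — all W, so L
n=11: →10(L), so W
n=12: →11(W), 6(W), 4(W) — all W, so L
n=13: →12(L), so W
n=14: →8(L), so W
n=15: →14(W), 9(W), 7(W) — all W, so L
n=16: →15(L), so W
n=17: →16(W), 11(W), 9(W) — all W, so L
n=18: →17(L), so W
n=19: →18(W), 13(W), 11(W) — all W, so L
n=20: →19(L), so W
n=21: →15(L), so W
n=22: →21(W), 16(W), 14(W) — all W, so L
n=23: →22(L), so W
n=24: →23(W), 18(W), 16(W) — all W, so L
n=25: →24(L), so W
n=26: →25(W), 20(W), 18(W) — all W, so L
n=27: →26(L), so W
n=28: →22(L), so W
n=29: →28(W), 23(W), 21(W) — all W, so L
n=30: →29(L), so W
n=31: →30(W), 25(W), 23(W) — all W, so L
n=32: →31(L), so W
n=33: →32(W), 27(W), 25(W) — all W, so L
n=34: →33(L), so W
n=35: →29(L), so W
n=36: →35(W), 30(W), 28(W) — all W, so L
n=37: →36(L), so W
n=38: →37(W), 32(W), 30(W) — all W, so L
n=39: →38(L), so W
n=40: →39(W), 34(W), 32(W) — all W, so L
Reading off the rows marked L gives the requested list; there are 18 such values of n.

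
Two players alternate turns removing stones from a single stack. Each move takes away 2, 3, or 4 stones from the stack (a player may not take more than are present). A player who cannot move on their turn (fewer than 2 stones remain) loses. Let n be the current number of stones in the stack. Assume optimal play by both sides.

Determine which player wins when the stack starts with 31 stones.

The second player wins.

Work bottom-up. With no move the player to move loses. Otherwise the position is W if at least one move leads to an L position for the opponent, and L if every move leads to a W.
n=0: no move → L
n=1: no move → L
n=2: reaches L-position 0 → W
n=3: reaches L-position 1 → W
n=4: reaches L-position 1 → W
n=5: reaches L-position 1 → W
n=6: only reaches 4(W), 3(W), 2(W), all W → L
n=7: only reaches 5(W), 4(W), 3(W), all W → L
n=8: reaches L-position 6 → W
n=9: reaches L-position 7 → W
n=10: reaches L-position 7 → W
n=11: reaches L-position 7 → W
n=12: only reaches 10(W), 9(W), 8(W), all W → L
n=13: only reaches 11(W), 10(W), 9(W), all W → L
n=14: reaches L-position 12 → W
n=15: reaches L-position 13 → W
n=16: reaches L-position 13 → W
n=17: reaches L-position 13 → W
n=18: only reaches 16(W), 15(W), 14(W), all W → L
n=19: only reaches 17(W), 16(W), 15(W), all W → L
n=20: reaches L-position 18 → W
n=21: reaches L-position 19 → W
n=22: reaches L-position 19 → W
n=23: reaches L-position 19 → W
n=24: only reaches 22(W), 21(W), 20(W), all W → L
n=25: only reaches 23(W), 22(W), 21(W), all W → L
n=26: reaches L-position 24 → W
n=27: reaches L-position 25 → W
n=28: reaches L-position 25 → W
n=29: reaches L-position 25 → W
n=30: only reaches 28(W), 27(W), 26(W), all W → L
n=31: only reaches 29(W), 28(W), 27(W), all W → L
Every move from 31 reaches a W position, so the mover loses.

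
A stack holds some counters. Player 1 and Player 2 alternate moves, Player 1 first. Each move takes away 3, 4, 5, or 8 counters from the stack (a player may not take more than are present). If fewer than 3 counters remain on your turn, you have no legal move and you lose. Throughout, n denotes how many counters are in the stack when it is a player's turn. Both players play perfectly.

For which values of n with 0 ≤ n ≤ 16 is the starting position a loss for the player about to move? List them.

0, 1, 2, 11, 12, 13

Label each position W (a win for the player to move) or L (a loss). A position with no legal move is L; any other position is W exactly when some move reaches an L, and L when every move reaches a W.
n=0: no move → L
n=1: no move → L
n=2: no move → L
n=3: reaches L-position 0 → W
n=4: reaches L-position 1 → W
n=5: reaches L-position 2 → W
n=6: reaches L-position 2 → W
n=7: reaches L-position 2 → W
n=8: reaches L-position 0 → W
n=9: reaches L-position 1 → W
n=10: reaches L-position 2 → W
n=11: only reaches 8(W), 7(W), 6(W), 3(W), all W → L
n=12: only reaches 9(W), 8(W), 7(W), 4(W), all W → L
n=13: only reaches 10(W), 9(W), 8(W), 5(W), all W → L
n=14: reaches L-position 11 → W
n=15: reaches L-position 12 → W
n=16: reaches L-position 13 → W
Reading off the rows marked L gives the requested list; there are 6 such values of n.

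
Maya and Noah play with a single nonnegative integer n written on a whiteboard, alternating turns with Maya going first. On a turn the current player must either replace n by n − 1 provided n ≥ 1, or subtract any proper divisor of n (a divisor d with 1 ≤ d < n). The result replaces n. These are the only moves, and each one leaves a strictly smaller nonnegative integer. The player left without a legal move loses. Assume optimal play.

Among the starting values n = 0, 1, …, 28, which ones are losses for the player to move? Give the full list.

Build the W/L table. Terminal = L. A non-terminal position is W if it has a move to some L; otherwise it is L.
n=0: no move → L
n=1: →0(L), so W
n=2: →1(W) only, which is W, so L
n=3: →2(L), so W
n=4: →2(L), so W
n=5: →4(W) only, which is W, so L
n=6: →5(L), so W
n=7: →6(W) only, which is W, so L
n=8: →7(L), so W
n=9: →6(W), 8(W) — all W, so L
n=10: →5(L), so W
n=11: →10(W) only, which is W, so L
n=12: →9(L), so W
n=13: →12(W) only, which is W, so L
n=14: →7(L), so W
n=15: →10(W), 12(W), 14(W) — all W, so L
n=16: →15(L), so W
n=17: →16(W) only, which is W, so L
n=18: →9(L), so W
n=19: →18(W) only, which is W, so L
n=20: →15(L), so W
n=21: →14(W), 18(W), 20(W) — all W, so L
n=22: →11(L), so W
n=23: →22(W) only, which is W, so L
n=24: →21(L), so W
n=25: →20(W), 24(W) — all W, so L
n=26: →13(L), so W
n=27: →18(W), 24(W), 26(W) — all W, so L
n=28: →21(L), so W
Reading off the rows marked L gives the requested list; there are 14 such values of n.

0, 2, 5, 7, 9, 11, 13, 15, 17, 19, 21, 23, 25, 27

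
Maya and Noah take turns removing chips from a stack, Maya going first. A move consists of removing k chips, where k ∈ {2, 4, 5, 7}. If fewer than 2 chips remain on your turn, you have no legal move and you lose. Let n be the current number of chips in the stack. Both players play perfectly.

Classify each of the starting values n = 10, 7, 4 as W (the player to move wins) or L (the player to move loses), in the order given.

Label each position W (a win for the player to move) or L (a loss). A position with no legal move is L; any other position is W exactly when some move reaches an L, and L when every move reaches a W.
n=0: no move → L
n=1: no move → L
n=2: W (go to 0, an L position)
n=3: W (go to 1, an L position)
n=4: W (go to 0, an L position)
n=5: W (go to 1, an L position)
n=6: W (go to 1, an L position)
n=7: W (go to 0, an L position)
n=8: W (go to 1, an L position)
n=9: L (options 7(W), 5(W), 4(W), 2(W) are all W)
n=10: L (options 8(W), 6(W), 5(W), 3(W) are all W)

10: L, 7: W, 4: W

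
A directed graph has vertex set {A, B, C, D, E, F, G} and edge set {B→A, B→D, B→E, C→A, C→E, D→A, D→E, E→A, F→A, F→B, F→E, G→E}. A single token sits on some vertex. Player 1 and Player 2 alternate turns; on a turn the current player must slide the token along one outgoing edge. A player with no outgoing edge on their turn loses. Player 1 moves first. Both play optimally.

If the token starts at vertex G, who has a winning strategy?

Label each position W (a win for the player to move) or L (a loss). A position with no legal move is L; any other position is W exactly when some move reaches an L, and L when every move reaches a W.
Every edge goes from a vertex to one that appears earlier in the order A, E, G, D, B, C, F, so processing vertices in that order labels each vertex after all of its successors.
A: no outgoing edge → L
E: W (go to A, an L position)
G: L (sole option E(W) is W)
D: W (go to A, an L position)
B: W (go to A, an L position)
C: W (go to A, an L position)
F: W (go to A, an L position)
Every move from G reaches a W position, so the mover loses.

Player 2 wins.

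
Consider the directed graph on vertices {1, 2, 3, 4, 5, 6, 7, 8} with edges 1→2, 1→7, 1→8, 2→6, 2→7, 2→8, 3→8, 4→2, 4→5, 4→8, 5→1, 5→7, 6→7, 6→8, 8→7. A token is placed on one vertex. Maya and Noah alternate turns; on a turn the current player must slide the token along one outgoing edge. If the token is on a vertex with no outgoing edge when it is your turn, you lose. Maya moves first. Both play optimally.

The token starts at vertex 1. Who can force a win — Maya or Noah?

Use the standard recursion: the mover loses at a terminal position; elsewhere, the mover wins exactly when some move hands the opponent an L position.
Every edge goes from a vertex to one that appears earlier in the order 7, 8, 6, 2, 1, 5, 4, 3, so processing vertices in that order labels each vertex after all of its successors.
7: no outgoing edge → L
8: can move to 7, which is L ⇒ W
6: can move to 7, which is L ⇒ W
2: can move to 7, which is L ⇒ W
1: can move to 7, which is L ⇒ W
5: can move to 7, which is L ⇒ W
4: moves to 5(W), 2(W), 8(W); every one is W ⇒ L
3: the only move is to 8(W), a W ⇒ L
The starting position 1 is W: Maya should move to 7, handing over an L position.

Maya wins.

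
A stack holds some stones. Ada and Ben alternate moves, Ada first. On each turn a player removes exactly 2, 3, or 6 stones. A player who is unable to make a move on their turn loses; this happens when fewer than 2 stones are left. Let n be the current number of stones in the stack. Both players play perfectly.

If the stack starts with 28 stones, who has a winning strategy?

Classify positions by backward induction: terminal positions (no move available) are L. From any other position, the mover wins iff some move reaches an L.
n=0: no move → L
n=1: no move → L
n=2: →0(L), so W
n=3: →1(L), so W
n=4: →1(L), so W
n=5: →3(W), 2(W) — all W, so L
n=6: →0(L), so W
n=7: →5(L), so W
n=8: →5(L), so W
n=9: →7(W), 6(W), 3(W) — all W, so L
n=10: →8(W), 7(W), 4(W) — all W, so L
n=11: →9(L), so W
n=12: →10(L), so W
n=13: →10(L), so W
n=14: →12(W), 11(W), 8(W) — all W, so L
n=15: →9(L), so W
n=16: →14(L), so W
n=17: →14(L), so W
n=18: →16(W), 15(W), 12(W) — all W, so L
n=19: →17(W), 16(W), 13(W) — all W, so L
n=20: →18(L), so W
n=21: →19(L), so W
n=22: →19(L), so W
n=23: →21(W), 20(W), 17(W) — all W, so L
n=24: →18(L), so W
n=25: →23(L), so W
n=26: →23(L), so W
n=27: →25(W), 24(W), 21(W) — all W, so L
n=28: →26(W), 25(W), 22(W) — all W, so L
Every move from 28 reaches a W position, so the mover loses.

Ben wins.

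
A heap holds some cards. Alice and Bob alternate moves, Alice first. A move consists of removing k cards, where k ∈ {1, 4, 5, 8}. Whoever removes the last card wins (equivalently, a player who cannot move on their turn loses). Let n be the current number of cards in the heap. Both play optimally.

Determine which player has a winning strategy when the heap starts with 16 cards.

Alice wins.

Compute win/loss labels from the base case upward. A position with no move is L. Any other position is W if it can reach an L in one move, else L.
n=0: no move → L
n=1: W (go to 0, an L position)
n=2: L (sole option 1(W) is W)
n=3: W (go to 2, an L position)
n=4: W (go to 0, an L position)
n=5: W (go to 0, an L position)
n=6: W (go to 2, an L position)
n=7: W (go to 2, an L position)
n=8: W (go to 0, an L position)
n=9: L (options 8(W), 5(W), 4(W), 1(W) are all W)
n=10: W (go to 9, an L position)
n=11: L (options 10(W), 7(W), 6(W), 3(W) are all W)
n=12: W (go to 11, an L position)
n=13: W (go to 9, an L position)
n=14: W (go to 9, an L position)
n=15: W (go to 11, an L position)
n=16: W (go to 11, an L position)
The starting position 16 is W: Alice should remove 5, leaving 11, handing over an L position.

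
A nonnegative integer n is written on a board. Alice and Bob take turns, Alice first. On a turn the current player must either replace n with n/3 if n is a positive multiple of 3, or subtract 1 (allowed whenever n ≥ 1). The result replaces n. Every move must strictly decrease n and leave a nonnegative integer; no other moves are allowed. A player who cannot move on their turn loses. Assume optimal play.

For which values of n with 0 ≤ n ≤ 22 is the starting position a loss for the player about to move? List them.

Work bottom-up. With no move the player to move loses. Otherwise the position is W if at least one move leads to an L position for the opponent, and L if every move leads to a W.
n=0: no move → L
n=1: can move to 0, which is L ⇒ W
n=2: the only move is to 1(W), a W ⇒ L
n=3: can move to 2, which is L ⇒ W
n=4: the only move is to 3(W), a W ⇒ L
n=5: can move to 4, which is L ⇒ W
n=6: can move to 2, which is L ⇒ W
n=7: the only move is to 6(W), a W ⇒ L
n=8: can move to 7, which is L ⇒ W
n=9: moves to 3(W), 8(W); every one is W ⇒ L
n=10: can move to 9, which is L ⇒ W
n=11: the only move is to 10(W), a W ⇒ L
n=12: can move to 4, which is L ⇒ W
n=13: the only move is to 12(W), a W ⇒ L
n=14: can move to 13, which is L ⇒ W
n=15: moves to 5(W), 14(W); every one is W ⇒ L
n=16: can move to 15, which is L ⇒ W
n=17: the only move is to 16(W), a W ⇒ L
n=18: can move to 17, which is L ⇒ W
n=19: the only move is to 18(W), a W ⇒ L
n=20: can move to 19, which is L ⇒ W
n=21: can move to 7, which is L ⇒ W
n=22: the only move is to 21(W), a W ⇒ L
The losing starting values of n are exactly the entries labelled L in this table (11 of them).

0, 2, 4, 7, 9, 11, 13, 15, 17, 19, 22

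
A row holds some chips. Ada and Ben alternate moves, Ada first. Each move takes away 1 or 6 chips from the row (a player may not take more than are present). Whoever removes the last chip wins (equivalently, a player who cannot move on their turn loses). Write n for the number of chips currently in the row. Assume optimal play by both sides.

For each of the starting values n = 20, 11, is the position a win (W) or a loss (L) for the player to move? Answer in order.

Work bottom-up. With no move the player to move loses. Otherwise the position is W if at least one move leads to an L position for the opponent, and L if every move leads to a W.
n=0: no move → L
n=1: W (go to 0, an L position)
n=2: L (sole option 1(W) is W)
n=3: W (go to 2, an L position)
n=4: L (sole option 3(W) is W)
n=5: W (go to 4, an L position)
n=6: W (go to 0, an L position)
n=7: L (options 6(W), 1(W) are all W)
n=8: W (go to 7, an L position)
n=9: L (options 8(W), 3(W) are all W)
n=10: W (go to 9, an L position)
n=11: L (options 10(W), 5(W) are all W)
n=12: W (go to 11, an L position)
n=13: W (go to 7, an L position)
n=14: L (options 13(W), 8(W) are all W)
n=15: W (go to 14, an L position)
n=16: L (options 15(W), 10(W) are all W)
n=17: W (go to 16, an L position)
n=18: L (options 17(W), 12(W) are all W)
n=19: W (go to 18, an L position)
n=20: W (go to 14, an L position)

20: W, 11: L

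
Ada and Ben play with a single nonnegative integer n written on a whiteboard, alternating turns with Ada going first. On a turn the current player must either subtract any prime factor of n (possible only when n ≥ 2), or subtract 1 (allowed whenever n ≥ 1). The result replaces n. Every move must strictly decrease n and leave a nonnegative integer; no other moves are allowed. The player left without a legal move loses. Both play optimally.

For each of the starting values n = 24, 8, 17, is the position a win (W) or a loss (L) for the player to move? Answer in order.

Build the W/L table. Terminal = L. A non-terminal position is W if it has a move to some L; otherwise it is L.
n=0: no move → L
n=1: W (go to 0, an L position)
n=2: W (go to 0, an L position)
n=3: W (go to 0, an L position)
n=4: L (options 2(W), 3(W) are all W)
n=5: W (go to 0, an L position)
n=6: W (go to 4, an L position)
n=7: W (go to 0, an L position)
n=8: L (options 6(W), 7(W) are all W)
n=9: W (go to 8, an L position)
n=10: W (go to 8, an L position)
n=11: W (go to 0, an L position)
n=12: L (options 9(W), 10(W), 11(W) are all W)
n=13: W (go to 0, an L position)
n=14: W (go to 12, an L position)
n=15: W (go to 12, an L position)
n=16: L (options 14(W), 15(W) are all W)
n=17: W (go to 0, an L position)
n=18: W (go to 16, an L position)
n=19: W (go to 0, an L position)
n=20: L (options 15(W), 18(W), 19(W) are all W)
n=21: W (go to 20, an L position)
n=22: W (go to 20, an L position)
n=23: W (go to 0, an L position)
n=24: L (options 21(W), 22(W), 23(W) are all W)

24: L, 8: L, 17: W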